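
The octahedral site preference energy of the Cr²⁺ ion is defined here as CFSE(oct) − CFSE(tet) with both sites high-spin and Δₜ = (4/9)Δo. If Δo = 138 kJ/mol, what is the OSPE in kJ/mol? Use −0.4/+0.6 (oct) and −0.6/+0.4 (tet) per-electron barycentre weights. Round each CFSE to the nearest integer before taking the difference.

Cr sits in group 6; removing 2 electrons leaves Cr²⁺ with 6 − 2 = 4 d electrons.
In an octahedral site d⁴ (HS) is t₂g³ eg¹, giving CFSE(oct) = -0.6Δo = -83 kJ/mol.
In a tetrahedral site the filling is e² t₂²: CFSE(tet) = -0.4Δₜ = -0.4 × (4/9)(138) = -25 kJ/mol.
OSPE = -83 − (-25) = -58 kJ/mol.

-58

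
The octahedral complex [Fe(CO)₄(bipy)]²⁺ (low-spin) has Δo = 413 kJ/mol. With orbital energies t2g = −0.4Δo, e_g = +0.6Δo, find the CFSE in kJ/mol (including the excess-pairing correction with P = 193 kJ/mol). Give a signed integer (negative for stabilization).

Ligand charges: 4×(+0) from CO and 1×(+0) from bipy sum to +0; with overall charge +2, Fe is +2.
Fe sits in group 8; removing 2 electrons leaves Fe²⁺ with 8 − 2 = 6 d electrons.
Configuration: t2g^6 e_g^0.
Orbital CFSE = 6(-0.4) + 0(0.6) = -2.4Δo = -2.4 × 413 = -991 kJ/mol.
Relative to high-spin t2g^4 e_g^2 (1 paired), the low-spin configuration has 2 additional pairs, contributing +2 × 193 = +386 kJ/mol.
Combining: -991 + 386 = -605 kJ/mol.

-605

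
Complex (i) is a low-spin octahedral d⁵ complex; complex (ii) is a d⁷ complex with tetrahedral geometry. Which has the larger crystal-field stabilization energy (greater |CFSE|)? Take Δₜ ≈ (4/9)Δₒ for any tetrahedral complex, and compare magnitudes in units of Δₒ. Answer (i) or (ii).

(i)

(i): t₂g⁵ eg⁰, CFSE = -2.0Δₒ.
(ii): With tetrahedral geometry the complex is necessarily high-spin; e⁴ t₂³, CFSE = -1.2Δₜ ≈ -0.53Δₒ.
So (i) has the larger |CFSE|.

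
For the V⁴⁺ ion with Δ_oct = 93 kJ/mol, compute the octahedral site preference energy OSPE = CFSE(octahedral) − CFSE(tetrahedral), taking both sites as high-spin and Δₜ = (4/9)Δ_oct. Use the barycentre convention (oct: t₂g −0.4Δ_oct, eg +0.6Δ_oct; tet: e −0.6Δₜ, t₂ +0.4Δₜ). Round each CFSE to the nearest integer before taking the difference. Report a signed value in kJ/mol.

-12

V sits in group 5; removing 4 electrons leaves V⁴⁺ with 5 − 4 = 1 d electrons.
In an octahedral site d¹ (HS) is t2g^1 e_g^0, giving CFSE(oct) = -0.4Δ_oct = -37 kJ/mol.
In a tetrahedral site the filling is e^1 t2^0: CFSE(tet) = -0.6Δₜ = -0.6 × (4/9)(93) = -25 kJ/mol.
OSPE = -37 − (-25) = -12 kJ/mol.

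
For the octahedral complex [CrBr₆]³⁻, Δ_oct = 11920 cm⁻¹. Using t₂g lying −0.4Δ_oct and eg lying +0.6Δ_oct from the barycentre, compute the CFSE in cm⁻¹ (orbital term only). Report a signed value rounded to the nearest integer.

-14304

Each Br⁻ contributes -1; 6 × (-1) = -6. With overall charge -3, Cr is in the +3 oxidation state.
Cr sits in group 6; removing 3 electrons leaves Cr³⁺ with 6 − 3 = 3 d electrons.
For octahedral d³ the high- and low-spin configurations coincide.
Electron filling gives t₂g³ eg⁰.
CFSE(orbital) = 3×(-0.4Δ_oct) + 0×(0.6Δ_oct) = -1.2Δ_oct; with Δ_oct = 11920 cm⁻¹ that is -14304 cm⁻¹.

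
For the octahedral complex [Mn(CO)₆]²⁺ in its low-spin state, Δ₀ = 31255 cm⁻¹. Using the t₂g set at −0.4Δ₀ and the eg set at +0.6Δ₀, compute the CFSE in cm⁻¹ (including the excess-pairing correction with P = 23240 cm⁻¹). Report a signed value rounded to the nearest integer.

CO is neutral, so the +2 overall charge sits on Mn: oxidation state +2.
Mn is in group 7, so Mn²⁺ is d⁵ (7 − 2 = 5).
The d⁵ electrons fill as t₂g⁵ eg⁰.
CFSE(orbital) = 5×(-0.4Δ₀) + 0×(0.6Δ₀) = -2.0Δ₀; with Δ₀ = 31255 cm⁻¹ that is -62510 cm⁻¹.
Pairing penalty: 2 pairs vs 0 in the high-spin reference → 2 extra × P = 46480 cm⁻¹.
Net CFSE = -62510 + 46480 = -16030 cm⁻¹.

-16030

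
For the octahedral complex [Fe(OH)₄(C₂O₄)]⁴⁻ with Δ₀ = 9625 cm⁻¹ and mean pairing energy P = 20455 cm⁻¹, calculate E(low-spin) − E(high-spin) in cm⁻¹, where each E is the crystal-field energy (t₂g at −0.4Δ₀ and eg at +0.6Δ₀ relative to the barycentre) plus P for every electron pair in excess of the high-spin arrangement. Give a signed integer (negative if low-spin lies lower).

21660

Ligand charges: 4×(-1) from OH⁻ and 1×(-2) from C₂O₄²⁻ sum to -6; with overall charge -4, Fe is +2.
Fe is in group 8, so Fe²⁺ is d⁶ (8 − 2 = 6).
High-spin: t₂g⁴ eg², CFSE = -0.4Δ₀ = -3850 cm⁻¹.
Low-spin t₂g⁶ eg⁰ gives -2.4Δ₀ = -23100 cm⁻¹, but forming 2 extra pairs costs 2P = 40910 cm⁻¹, so E(LS) = -23100 + 40910 = 17810 cm⁻¹.
The difference is 17810 − (-3850) = 21660 cm⁻¹, so high-spin lies lower.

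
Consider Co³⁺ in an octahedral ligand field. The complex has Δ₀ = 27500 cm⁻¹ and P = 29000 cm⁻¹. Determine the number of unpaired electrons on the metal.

4

Co³⁺: group 9, so d-count = 9 − 3 = 6.
Δ₀ < P, so pairing is avoided: the ground state is high-spin.
Configuration: t₂g⁴ eg².
Unpaired electrons: 4.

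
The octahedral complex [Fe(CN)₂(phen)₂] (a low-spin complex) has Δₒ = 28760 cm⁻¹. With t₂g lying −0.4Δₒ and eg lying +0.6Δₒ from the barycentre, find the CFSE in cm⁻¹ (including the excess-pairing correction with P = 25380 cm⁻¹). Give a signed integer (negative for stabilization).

-18264

Ligand charges: 2×(-1) from CN⁻ and 2×(+0) from phen sum to -2; with overall charge +0, Fe is +2.
Fe²⁺: group 8, so d-count = 8 − 2 = 6.
Configuration: t₂g⁶ eg⁰.
The orbital stabilization is -2.4Δₒ = -2.4 × 28760 = -69024 cm⁻¹.
Relative to high-spin t₂g⁴ eg² (1 paired), the low-spin configuration has 2 additional pairs, contributing +2 × 25380 = +50760 cm⁻¹.
Net CFSE = -69024 + 50760 = -18264 cm⁻¹.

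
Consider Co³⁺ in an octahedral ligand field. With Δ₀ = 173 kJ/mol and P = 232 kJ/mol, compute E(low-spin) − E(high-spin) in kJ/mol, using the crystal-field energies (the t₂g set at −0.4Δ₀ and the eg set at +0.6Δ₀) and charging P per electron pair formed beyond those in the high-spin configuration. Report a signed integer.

Co is in group 9, so Co³⁺ is d⁶ (9 − 3 = 6).
In the high-spin limit (t₂g⁴ eg²) the orbital term is -0.4Δ₀ = -69 kJ/mol, with no excess pairing.
Low-spin: t₂g⁶ eg⁰, orbital CFSE = -2.4Δ₀ = -415 kJ/mol; plus 2 excess pairs × P = +464 kJ/mol; total 49 kJ/mol.
Thus E(LS) − E(HS) = 118 kJ/mol.

118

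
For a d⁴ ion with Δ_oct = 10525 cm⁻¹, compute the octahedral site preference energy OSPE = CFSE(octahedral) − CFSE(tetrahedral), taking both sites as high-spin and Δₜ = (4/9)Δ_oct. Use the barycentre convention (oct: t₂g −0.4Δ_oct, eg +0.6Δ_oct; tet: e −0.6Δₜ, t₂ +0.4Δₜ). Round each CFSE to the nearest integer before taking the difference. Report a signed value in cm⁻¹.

-4444

In an octahedral site d⁴ (HS) is t₂g³ eg¹, giving CFSE(oct) = -0.6Δ_oct = -6315 cm⁻¹.
In a tetrahedral site the filling is e² t₂²: CFSE(tet) = -0.4Δₜ = -0.4 × (4/9)(10525) = -1871 cm⁻¹.
OSPE = -6315 − (-1871) = -4444 cm⁻¹.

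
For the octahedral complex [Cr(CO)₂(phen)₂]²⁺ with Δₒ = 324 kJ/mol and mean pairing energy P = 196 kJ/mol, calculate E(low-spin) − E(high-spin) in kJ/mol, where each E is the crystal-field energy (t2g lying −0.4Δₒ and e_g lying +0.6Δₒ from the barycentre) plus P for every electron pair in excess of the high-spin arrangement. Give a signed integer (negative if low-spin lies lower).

-128

Ligand charges: 2×(+0) from CO and 2×(+0) from phen sum to +0; with overall charge +2, Cr is +2.
Cr is in group 6, so Cr²⁺ is d⁴ (6 − 2 = 4).
High-spin: t2g^3 e_g^1, CFSE = -0.6Δₒ = -194 kJ/mol.
Low-spin: t2g^4 e_g^0, orbital CFSE = -1.6Δₒ = -518 kJ/mol; plus 1 excess pair × P = +196 kJ/mol; total -322 kJ/mol.
Thus E(LS) − E(HS) = -128 kJ/mol.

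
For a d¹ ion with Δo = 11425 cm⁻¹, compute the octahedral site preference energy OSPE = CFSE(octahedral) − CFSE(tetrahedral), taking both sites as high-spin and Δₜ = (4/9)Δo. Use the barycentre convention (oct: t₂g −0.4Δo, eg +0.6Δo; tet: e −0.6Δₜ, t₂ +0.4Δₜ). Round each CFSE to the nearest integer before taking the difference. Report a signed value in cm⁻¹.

Octahedral (high-spin): t₂g¹ eg⁰, CFSE = 1(−0.4) + 0(+0.6) = -0.4Δo = -0.4 × 11425 = -4570 cm⁻¹.
Tetrahedral: e¹ t₂⁰, CFSE = 1(−0.6) + 0(+0.4) = -0.6Δₜ = -0.6 × (4/9) × 11425 = -3047 cm⁻¹.
OSPE = -4570 − (-3047) = -1523 cm⁻¹.

-1523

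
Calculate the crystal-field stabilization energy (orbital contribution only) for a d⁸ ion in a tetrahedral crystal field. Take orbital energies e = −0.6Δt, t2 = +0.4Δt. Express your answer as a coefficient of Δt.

-0.8 Δt

Tetrahedral fields are weak (Δₜ ≈ 4/9 Δₒ), so electrons fill high-spin.
Configuration: e^4 t2^4.
CFSE = 4(-0.6Δt) + 4(0.4Δt) = -2.4Δt + 1.6Δt = -0.8Δt.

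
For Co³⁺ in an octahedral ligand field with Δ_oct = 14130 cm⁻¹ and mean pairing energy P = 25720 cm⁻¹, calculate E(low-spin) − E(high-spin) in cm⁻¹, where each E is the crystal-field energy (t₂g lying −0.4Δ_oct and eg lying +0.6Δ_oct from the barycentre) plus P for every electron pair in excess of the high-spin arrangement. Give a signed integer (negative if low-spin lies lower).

Co is in group 9, so Co³⁺ is d⁶ (9 − 3 = 6).
In the high-spin limit (t₂g⁴ eg²) the orbital term is -0.4Δ_oct = -5652 cm⁻¹, with no excess pairing.
Low-spin: t₂g⁶ eg⁰, orbital CFSE = -2.4Δ_oct = -33912 cm⁻¹; plus 2 excess pairs × P = +51440 cm⁻¹; total 17528 cm⁻¹.
The difference is 17528 − (-5652) = 23180 cm⁻¹, so high-spin lies lower.

23180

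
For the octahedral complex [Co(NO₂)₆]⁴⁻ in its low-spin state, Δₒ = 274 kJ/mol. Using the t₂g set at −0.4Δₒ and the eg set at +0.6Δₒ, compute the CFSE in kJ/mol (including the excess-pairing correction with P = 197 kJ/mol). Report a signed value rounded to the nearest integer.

-296

Each NO₂⁻ contributes -1; 6 × (-1) = -6. With overall charge -4, Co is in the +2 oxidation state.
Co²⁺: group 9, so d-count = 9 − 2 = 7.
Configuration: t₂g⁶ eg¹.
Orbital CFSE = 6(-0.4) + 1(0.6) = -1.8Δₒ = -1.8 × 274 = -493 kJ/mol.
Pairing penalty: 3 pairs vs 2 in the high-spin reference → 1 extra × P = 197 kJ/mol.
Combining: -493 + 197 = -296 kJ/mol.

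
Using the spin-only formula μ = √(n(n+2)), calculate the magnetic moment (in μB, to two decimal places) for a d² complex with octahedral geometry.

Configuration: t2g^2 e_g^0 → 2 unpaired electrons.
μ(spin-only) = √[2(2+2)] = √8 ≈ 2.83 μB.

2.83 μB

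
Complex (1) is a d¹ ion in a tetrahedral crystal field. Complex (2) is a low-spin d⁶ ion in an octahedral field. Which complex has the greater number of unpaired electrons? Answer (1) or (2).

(1)

(1): With tetrahedral geometry the complex is necessarily high-spin; e¹ t₂⁰ → 1 unpaired.
(2): t2g^6 e_g^0 → 0 unpaired.
So (1) has more unpaired electrons.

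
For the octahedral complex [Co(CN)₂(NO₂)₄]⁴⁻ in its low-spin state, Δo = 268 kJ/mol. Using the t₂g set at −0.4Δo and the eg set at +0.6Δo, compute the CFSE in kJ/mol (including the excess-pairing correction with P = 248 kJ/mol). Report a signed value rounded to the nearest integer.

-234

Ligand charges: 2×(-1) from CN⁻ and 4×(-1) from NO₂⁻ sum to -6; with overall charge -4, Co is +2.
Group 9 minus oxidation state +2 gives a d⁷ configuration for Co²⁺.
Configuration: t₂g⁶ eg¹.
Orbital CFSE = 6(-0.4) + 1(0.6) = -1.8Δo = -1.8 × 268 = -482 kJ/mol.
High-spin d⁷ would be t₂g⁵ eg² with 2 pairs; low-spin has 3, so 1 excess pair costs +1P = +248 kJ/mol.
Combining: -482 + 248 = -234 kJ/mol.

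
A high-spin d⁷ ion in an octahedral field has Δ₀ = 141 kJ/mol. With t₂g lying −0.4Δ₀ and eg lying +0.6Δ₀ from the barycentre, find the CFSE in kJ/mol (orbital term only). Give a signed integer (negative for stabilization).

-113

Electron filling gives t₂g⁵ eg².
The orbital stabilization is -0.8Δ₀ = -0.8 × 141 = -113 kJ/mol.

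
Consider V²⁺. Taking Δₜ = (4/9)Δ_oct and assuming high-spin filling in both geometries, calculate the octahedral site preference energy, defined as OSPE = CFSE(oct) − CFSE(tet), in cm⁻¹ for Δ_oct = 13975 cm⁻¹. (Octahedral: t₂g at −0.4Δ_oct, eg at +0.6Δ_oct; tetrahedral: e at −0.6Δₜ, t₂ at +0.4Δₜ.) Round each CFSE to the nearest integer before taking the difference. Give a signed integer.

-11801

V sits in group 5; removing 2 electrons leaves V²⁺ with 5 − 2 = 3 d electrons.
Octahedral (high-spin): t2g^3 e_g^0, CFSE = 3(−0.4) + 0(+0.6) = -1.2Δ_oct = -1.2 × 13975 = -16770 cm⁻¹.
Tetrahedral e^2 t2^1 gives -0.8Δₜ = -0.8 × (4/9) × 13975 = -4969 cm⁻¹.
OSPE = -16770 − (-4969) = -11801 cm⁻¹.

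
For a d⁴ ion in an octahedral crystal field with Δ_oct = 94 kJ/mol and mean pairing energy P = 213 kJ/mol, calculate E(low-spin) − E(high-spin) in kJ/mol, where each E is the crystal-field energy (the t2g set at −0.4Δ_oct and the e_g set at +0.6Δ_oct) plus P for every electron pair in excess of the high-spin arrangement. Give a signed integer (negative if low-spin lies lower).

In the high-spin limit (t2g^3 e_g^1) the orbital term is -0.6Δ_oct = -56 kJ/mol, with no excess pairing.
Low-spin t2g^4 e_g^0 gives -1.6Δ_oct = -150 kJ/mol, but forming 1 extra pair costs 1P = 213 kJ/mol, so E(LS) = -150 + 213 = 63 kJ/mol.
Thus E(LS) − E(HS) = 119 kJ/mol.

119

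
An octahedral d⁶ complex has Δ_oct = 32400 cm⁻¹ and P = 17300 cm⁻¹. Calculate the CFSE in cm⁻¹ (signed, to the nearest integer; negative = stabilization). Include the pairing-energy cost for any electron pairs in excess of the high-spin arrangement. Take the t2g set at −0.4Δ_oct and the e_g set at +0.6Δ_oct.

Δ_oct > P, so pairing is preferred: the ground state is low-spin.
Filling d⁶ accordingly: t2g^6 e_g^0.
Orbital CFSE = -2.4Δ_oct = -2.4 × 32400 = -77760 cm⁻¹.
Excess pairs vs high-spin: 3 − 1 = 2; pairing cost = +34600 cm⁻¹.
Net CFSE = -77760 + 34600 = -43160 cm⁻¹.

-43160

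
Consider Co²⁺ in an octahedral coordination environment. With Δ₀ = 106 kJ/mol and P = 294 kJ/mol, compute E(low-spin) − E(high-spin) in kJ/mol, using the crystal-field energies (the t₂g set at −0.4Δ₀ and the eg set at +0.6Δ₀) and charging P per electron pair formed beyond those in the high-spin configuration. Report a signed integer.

188

Group 9 minus oxidation state +2 gives a d⁷ configuration for Co²⁺.
High-spin: t₂g⁵ eg², CFSE = -0.8Δ₀ = -85 kJ/mol.
Low-spin: t₂g⁶ eg¹, orbital CFSE = -1.8Δ₀ = -191 kJ/mol; plus 1 excess pair × P = +294 kJ/mol; total 103 kJ/mol.
Thus E(LS) − E(HS) = 188 kJ/mol.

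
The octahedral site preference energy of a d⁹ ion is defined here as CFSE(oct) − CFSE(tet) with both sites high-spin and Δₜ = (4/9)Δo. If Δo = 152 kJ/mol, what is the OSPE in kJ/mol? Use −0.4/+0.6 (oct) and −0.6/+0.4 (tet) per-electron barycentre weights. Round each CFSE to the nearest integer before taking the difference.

Octahedral high-spin t₂g⁶ eg³: CFSE = -0.6 × 152 = -91 kJ/mol.
Tetrahedral: e⁴ t₂⁵, CFSE = 4(−0.6) + 5(+0.4) = -0.4Δₜ = -0.4 × (4/9) × 152 = -27 kJ/mol.
OSPE = CFSE(oct) − CFSE(tet) = -91 − (-27) = -64 kJ/mol.

-64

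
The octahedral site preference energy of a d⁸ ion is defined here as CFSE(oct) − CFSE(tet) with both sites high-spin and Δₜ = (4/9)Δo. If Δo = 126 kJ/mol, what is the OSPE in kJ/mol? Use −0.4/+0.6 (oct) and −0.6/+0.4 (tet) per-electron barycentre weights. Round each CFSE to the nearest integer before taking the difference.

-106

In an octahedral site d⁸ (HS) is t2g^6 e_g^2, giving CFSE(oct) = -1.2Δo = -151 kJ/mol.
Tetrahedral e^4 t2^4 gives -0.8Δₜ = -0.8 × (4/9) × 126 = -45 kJ/mol.
Subtracting, OSPE = -151 − (-45) = -106 kJ/mol.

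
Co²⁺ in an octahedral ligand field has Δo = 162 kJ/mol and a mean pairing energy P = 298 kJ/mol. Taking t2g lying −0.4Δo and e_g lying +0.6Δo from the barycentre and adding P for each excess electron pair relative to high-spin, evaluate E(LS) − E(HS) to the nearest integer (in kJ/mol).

Co sits in group 9; removing 2 electrons leaves Co²⁺ with 9 − 2 = 7 d electrons.
In the high-spin limit (t2g^5 e_g^2) the orbital term is -0.8Δo = -130 kJ/mol, with no excess pairing.
Low-spin: t2g^6 e_g^1, orbital CFSE = -1.8Δo = -292 kJ/mol; plus 1 excess pair × P = +298 kJ/mol; total 6 kJ/mol.
The difference is 6 − (-130) = 136 kJ/mol, so high-spin lies lower.

136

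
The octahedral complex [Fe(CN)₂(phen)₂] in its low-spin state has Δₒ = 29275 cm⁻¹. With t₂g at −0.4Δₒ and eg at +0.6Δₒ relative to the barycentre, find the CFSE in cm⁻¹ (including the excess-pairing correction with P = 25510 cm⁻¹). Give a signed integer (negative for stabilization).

-19240

Ligand charges: 2×(-1) from CN⁻ and 2×(+0) from phen sum to -2; with overall charge +0, Fe is +2.
Group 8 minus oxidation state +2 gives a d⁶ configuration for Fe²⁺.
Configuration: t₂g⁶ eg⁰.
The orbital stabilization is -2.4Δₒ = -2.4 × 29275 = -70260 cm⁻¹.
Relative to high-spin t₂g⁴ eg² (1 paired), the low-spin configuration has 2 additional pairs, contributing +2 × 25510 = +51020 cm⁻¹.
Overall CFSE = -70260 + 51020 = -19240 cm⁻¹.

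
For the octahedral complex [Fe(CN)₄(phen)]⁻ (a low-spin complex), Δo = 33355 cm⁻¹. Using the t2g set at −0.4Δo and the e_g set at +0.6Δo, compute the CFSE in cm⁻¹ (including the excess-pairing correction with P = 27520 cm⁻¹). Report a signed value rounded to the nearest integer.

Ligand charges: 4×(-1) from CN⁻ and 1×(+0) from phen sum to -4; with overall charge -1, Fe is +3.
Group 8 minus oxidation state +3 gives a d⁵ configuration for Fe³⁺.
Configuration: t2g^5 e_g^0.
Orbital CFSE = 5(-0.4) + 0(0.6) = -2.0Δo = -2.0 × 33355 = -66710 cm⁻¹.
Pairing penalty: 2 pairs vs 0 in the high-spin reference → 2 extra × P = 55040 cm⁻¹.
Overall CFSE = -66710 + 55040 = -11670 cm⁻¹.

-11670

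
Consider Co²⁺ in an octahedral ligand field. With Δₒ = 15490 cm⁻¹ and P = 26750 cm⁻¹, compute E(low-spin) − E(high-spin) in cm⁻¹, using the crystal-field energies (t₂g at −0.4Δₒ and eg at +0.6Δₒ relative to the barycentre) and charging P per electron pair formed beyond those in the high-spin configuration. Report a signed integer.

11260

Co sits in group 9; removing 2 electrons leaves Co²⁺ with 9 − 2 = 7 d electrons.
High-spin: t₂g⁵ eg², CFSE = -0.8Δₒ = -12392 cm⁻¹.
For low-spin the configuration is t₂g⁶ eg¹: orbital energy -1.8 × 15490 = -27882 cm⁻¹, and 1 additional pair relative to high-spin adds 26750 cm⁻¹, giving -1132 cm⁻¹.
Thus E(LS) − E(HS) = 11260 cm⁻¹.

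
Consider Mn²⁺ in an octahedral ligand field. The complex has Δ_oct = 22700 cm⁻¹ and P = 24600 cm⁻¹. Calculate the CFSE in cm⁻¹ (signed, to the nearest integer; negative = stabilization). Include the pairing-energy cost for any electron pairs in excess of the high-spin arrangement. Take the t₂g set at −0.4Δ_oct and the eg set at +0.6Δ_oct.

Mn is in group 7, so Mn²⁺ is d⁵ (7 − 2 = 5).
Since Δ_oct = 22700 cm⁻¹ < P = 24600 cm⁻¹, the complex adopts the high-spin configuration.
That gives t₂g³ eg².
Orbital CFSE = 0.0Δ_oct = 0.0 × 22700 = 0 cm⁻¹.
High-spin has no excess pairs, so no pairing correction applies.

0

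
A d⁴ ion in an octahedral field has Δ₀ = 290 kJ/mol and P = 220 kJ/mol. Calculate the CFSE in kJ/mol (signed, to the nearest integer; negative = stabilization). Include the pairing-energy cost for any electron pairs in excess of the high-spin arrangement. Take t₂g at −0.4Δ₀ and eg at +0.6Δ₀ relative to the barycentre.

Since Δ₀ = 290 kJ/mol > P = 220 kJ/mol, the complex adopts the low-spin configuration.
That gives t₂g⁴ eg⁰.
Orbital CFSE = -1.6Δ₀ = -1.6 × 290 = -464 kJ/mol.
Excess pairs vs high-spin: 1 − 0 = 1; pairing cost = +220 kJ/mol.
Net CFSE = -464 + 220 = -244 kJ/mol.

-244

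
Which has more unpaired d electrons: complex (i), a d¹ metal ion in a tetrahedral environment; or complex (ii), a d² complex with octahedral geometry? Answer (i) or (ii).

(i): With tetrahedral geometry the complex is necessarily high-spin; e¹ t₂⁰ → 1 unpaired.
(ii): For octahedral d² the high- and low-spin configurations coincide; t₂g² eg⁰ → 2 unpaired.
So (ii) has more unpaired electrons.

(ii)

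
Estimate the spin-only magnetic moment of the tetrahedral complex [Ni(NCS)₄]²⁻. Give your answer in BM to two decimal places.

Each NCS⁻ contributes -1; 4 × (-1) = -4. With overall charge -2, Ni is in the +2 oxidation state.
Ni is in group 10, so Ni²⁺ is d⁸ (10 − 2 = 8).
With tetrahedral geometry the complex is necessarily high-spin.
Configuration: e⁴ t₂⁴ → 2 unpaired electrons.
μ(spin-only) = √[2(2+2)] = √8 ≈ 2.83 BM.

2.83 BM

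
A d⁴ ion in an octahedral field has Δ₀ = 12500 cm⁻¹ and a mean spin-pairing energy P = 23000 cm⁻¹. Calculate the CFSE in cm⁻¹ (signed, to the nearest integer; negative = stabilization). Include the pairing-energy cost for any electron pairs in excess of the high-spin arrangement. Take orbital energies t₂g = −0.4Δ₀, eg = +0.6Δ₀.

-7500

With Δ₀ < P the complex is high-spin.
Filling d⁴ accordingly: t₂g³ eg¹.
Orbital CFSE = -0.6Δ₀ = -0.6 × 12500 = -7500 cm⁻¹.
High-spin has no excess pairs, so no pairing correction applies.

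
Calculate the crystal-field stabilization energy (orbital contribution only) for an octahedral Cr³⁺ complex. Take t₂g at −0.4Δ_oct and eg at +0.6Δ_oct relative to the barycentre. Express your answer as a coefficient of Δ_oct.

-1.2 Δ_oct

Cr sits in group 6; removing 3 electrons leaves Cr³⁺ with 6 − 3 = 3 d electrons.
Configuration: t₂g³ eg⁰.
CFSE = 3(-0.4Δ_oct) + 0(0.6Δ_oct) = -1.2Δ_oct + 0.0Δ_oct = -1.2Δ_oct.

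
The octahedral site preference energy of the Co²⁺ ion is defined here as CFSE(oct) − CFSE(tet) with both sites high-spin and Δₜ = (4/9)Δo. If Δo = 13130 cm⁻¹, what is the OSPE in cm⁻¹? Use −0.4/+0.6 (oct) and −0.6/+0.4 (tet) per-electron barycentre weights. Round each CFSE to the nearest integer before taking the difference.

-3501

Group 9 minus oxidation state +2 gives a d⁷ configuration for Co²⁺.
Octahedral high-spin t₂g⁵ eg²: CFSE = -0.8 × 13130 = -10504 cm⁻¹.
In a tetrahedral site the filling is e⁴ t₂³: CFSE(tet) = -1.2Δₜ = -1.2 × (4/9)(13130) = -7003 cm⁻¹.
OSPE = CFSE(oct) − CFSE(tet) = -10504 − (-7003) = -3501 cm⁻¹.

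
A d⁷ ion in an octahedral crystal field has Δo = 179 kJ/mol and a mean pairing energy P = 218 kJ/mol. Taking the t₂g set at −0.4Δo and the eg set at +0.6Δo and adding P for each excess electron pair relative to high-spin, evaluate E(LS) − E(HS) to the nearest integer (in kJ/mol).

High-spin d⁷ fills as t₂g⁵ eg² with CFSE 5(−0.4) + 2(+0.6) = -0.8Δo = -143 kJ/mol.
Low-spin t₂g⁶ eg¹ gives -1.8Δo = -322 kJ/mol, but forming 1 extra pair costs 1P = 218 kJ/mol, so E(LS) = -322 + 218 = -104 kJ/mol.
E(LS) − E(HS) = -104 − (-143) = 39 kJ/mol.

39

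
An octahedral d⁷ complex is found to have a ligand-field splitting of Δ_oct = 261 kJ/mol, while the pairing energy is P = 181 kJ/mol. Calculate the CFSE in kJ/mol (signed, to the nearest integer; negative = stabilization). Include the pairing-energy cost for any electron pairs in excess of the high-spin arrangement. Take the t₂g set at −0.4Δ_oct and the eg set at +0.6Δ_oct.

-289

Δ_oct > P, so pairing is preferred: the ground state is low-spin.
Filling d⁷ accordingly: t₂g⁶ eg¹.
Orbital CFSE = -1.8Δ_oct = -1.8 × 261 = -470 kJ/mol.
Excess pairs vs high-spin: 3 − 2 = 1; pairing cost = +181 kJ/mol.
Net CFSE = -470 + 181 = -289 kJ/mol.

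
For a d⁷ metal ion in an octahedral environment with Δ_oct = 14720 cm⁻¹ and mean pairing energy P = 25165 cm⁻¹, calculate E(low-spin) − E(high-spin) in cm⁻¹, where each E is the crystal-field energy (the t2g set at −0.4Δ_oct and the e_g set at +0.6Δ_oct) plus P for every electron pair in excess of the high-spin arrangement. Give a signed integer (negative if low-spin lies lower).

10445

High-spin d⁷ fills as t2g^5 e_g^2 with CFSE 5(−0.4) + 2(+0.6) = -0.8Δ_oct = -11776 cm⁻¹.
Low-spin: t2g^6 e_g^1, orbital CFSE = -1.8Δ_oct = -26496 cm⁻¹; plus 1 excess pair × P = +25165 cm⁻¹; total -1331 cm⁻¹.
The difference is -1331 − (-11776) = 10445 cm⁻¹, so high-spin lies lower.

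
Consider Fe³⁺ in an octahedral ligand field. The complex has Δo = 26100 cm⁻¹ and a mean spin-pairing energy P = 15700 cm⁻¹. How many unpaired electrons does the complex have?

Group 8 minus oxidation state +3 gives a d⁵ configuration for Fe³⁺.
Since Δo = 26100 cm⁻¹ > P = 15700 cm⁻¹, the complex adopts the low-spin configuration.
Configuration: t₂g⁵ eg⁰.
Unpaired electrons: 1.

1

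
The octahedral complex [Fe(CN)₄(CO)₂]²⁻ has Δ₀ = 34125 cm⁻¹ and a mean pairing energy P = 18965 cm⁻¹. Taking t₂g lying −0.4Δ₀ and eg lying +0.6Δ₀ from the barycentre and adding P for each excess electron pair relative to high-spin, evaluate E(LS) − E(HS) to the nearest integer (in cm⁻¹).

Ligand charges: 4×(-1) from CN⁻ and 2×(+0) from CO sum to -4; with overall charge -2, Fe is +2.
Fe is in group 8, so Fe²⁺ is d⁶ (8 − 2 = 6).
High-spin d⁶ fills as t₂g⁴ eg² with CFSE 4(−0.4) + 2(+0.6) = -0.4Δ₀ = -13650 cm⁻¹.
Low-spin t₂g⁶ eg⁰ gives -2.4Δ₀ = -81900 cm⁻¹, but forming 2 extra pairs costs 2P = 37930 cm⁻¹, so E(LS) = -81900 + 37930 = -43970 cm⁻¹.
The difference is -43970 − (-13650) = -30320 cm⁻¹, so low-spin lies lower.

-30320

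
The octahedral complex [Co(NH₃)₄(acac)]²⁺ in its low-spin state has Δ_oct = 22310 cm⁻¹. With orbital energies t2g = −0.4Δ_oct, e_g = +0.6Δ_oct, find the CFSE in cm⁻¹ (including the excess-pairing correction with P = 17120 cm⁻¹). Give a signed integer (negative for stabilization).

-19304

Ligand charges: 4×(+0) from NH₃ and 1×(-1) from acac⁻ sum to -1; with overall charge +2, Co is +3.
Co sits in group 9; removing 3 electrons leaves Co³⁺ with 9 − 3 = 6 d electrons.
Electron filling gives t2g^6 e_g^0.
The orbital stabilization is -2.4Δ_oct = -2.4 × 22310 = -53544 cm⁻¹.
High-spin d⁶ would be t2g^4 e_g^2 with 1 pair; low-spin has 3, so 2 excess pairs cost +2P = +34240 cm⁻¹.
Net CFSE = -53544 + 34240 = -19304 cm⁻¹.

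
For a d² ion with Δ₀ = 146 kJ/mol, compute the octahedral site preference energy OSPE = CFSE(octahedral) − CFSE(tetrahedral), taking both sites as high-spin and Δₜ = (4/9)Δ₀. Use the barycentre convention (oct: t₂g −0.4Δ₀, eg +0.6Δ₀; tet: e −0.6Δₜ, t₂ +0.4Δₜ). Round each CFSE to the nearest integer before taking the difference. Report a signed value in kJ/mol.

Octahedral high-spin t2g^2 e_g^0: CFSE = -0.8 × 146 = -117 kJ/mol.
Tetrahedral e^2 t2^0 gives -1.2Δₜ = -1.2 × (4/9) × 146 = -78 kJ/mol.
OSPE = -117 − (-78) = -39 kJ/mol.

-39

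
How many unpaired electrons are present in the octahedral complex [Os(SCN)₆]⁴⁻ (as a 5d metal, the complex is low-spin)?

0

Each SCN⁻ contributes -1; 6 × (-1) = -6. With overall charge -4, Os is in the +2 oxidation state.
Group 8 minus oxidation state +2 gives a d⁶ configuration for Os²⁺.
Configuration: t₂g⁶ eg⁰, giving 0 unpaired electrons.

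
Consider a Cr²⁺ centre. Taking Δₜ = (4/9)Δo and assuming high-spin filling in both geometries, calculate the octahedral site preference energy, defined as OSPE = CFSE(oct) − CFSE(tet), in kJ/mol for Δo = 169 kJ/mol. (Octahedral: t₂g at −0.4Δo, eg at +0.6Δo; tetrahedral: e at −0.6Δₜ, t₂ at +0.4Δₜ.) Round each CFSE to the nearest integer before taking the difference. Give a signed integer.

-71

Cr is in group 6, so Cr²⁺ is d⁴ (6 − 2 = 4).
Octahedral (high-spin): t₂g³ eg¹, CFSE = 3(−0.4) + 1(+0.6) = -0.6Δo = -0.6 × 169 = -101 kJ/mol.
Tetrahedral e² t₂² gives -0.4Δₜ = -0.4 × (4/9) × 169 = -30 kJ/mol.
Subtracting, OSPE = -101 − (-30) = -71 kJ/mol.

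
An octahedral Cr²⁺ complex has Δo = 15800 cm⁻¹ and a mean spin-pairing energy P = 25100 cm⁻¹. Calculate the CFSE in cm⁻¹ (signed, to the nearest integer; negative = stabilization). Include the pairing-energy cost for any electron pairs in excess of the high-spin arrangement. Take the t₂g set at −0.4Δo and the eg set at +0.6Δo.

Cr²⁺: group 6, so d-count = 6 − 2 = 4.
Here Δo < P (15800 < 25100), so the high-spin state is favoured.
That gives t₂g³ eg¹.
Orbital CFSE = -0.6Δo = -0.6 × 15800 = -9480 cm⁻¹.
High-spin has no excess pairs, so no pairing correction applies.

-9480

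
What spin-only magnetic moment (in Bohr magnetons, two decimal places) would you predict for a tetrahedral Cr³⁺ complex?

3.87 Bohr magnetons

Cr³⁺: group 6, so d-count = 6 − 3 = 3.
With tetrahedral geometry the complex is necessarily high-spin.
Configuration: e² t₂¹ → 3 unpaired electrons.
μ(spin-only) = √[3(3+2)] = √15 ≈ 3.87 Bohr magnetons.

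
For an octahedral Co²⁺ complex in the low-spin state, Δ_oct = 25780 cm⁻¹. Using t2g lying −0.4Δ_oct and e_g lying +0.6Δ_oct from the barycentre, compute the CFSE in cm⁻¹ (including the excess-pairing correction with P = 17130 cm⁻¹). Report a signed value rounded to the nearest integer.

Co sits in group 9; removing 2 electrons leaves Co²⁺ with 9 − 2 = 7 d electrons.
Configuration: t2g^6 e_g^1.
Orbital CFSE = 6(-0.4) + 1(0.6) = -1.8Δ_oct = -1.8 × 25780 = -46404 cm⁻¹.
Relative to high-spin t2g^5 e_g^2 (2 paired), the low-spin configuration has 1 additional pair, contributing +1 × 17130 = +17130 cm⁻¹.
Net CFSE = -46404 + 17130 = -29274 cm⁻¹.

-29274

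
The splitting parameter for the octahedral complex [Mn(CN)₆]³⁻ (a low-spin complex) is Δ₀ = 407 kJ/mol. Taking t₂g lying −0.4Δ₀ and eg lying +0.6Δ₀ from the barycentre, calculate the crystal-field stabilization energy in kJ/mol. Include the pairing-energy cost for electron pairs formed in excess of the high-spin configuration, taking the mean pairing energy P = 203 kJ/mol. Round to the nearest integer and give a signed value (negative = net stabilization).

-448

Each CN⁻ contributes -1; 6 × (-1) = -6. With overall charge -3, Mn is in the +3 oxidation state.
Mn sits in group 7; removing 3 electrons leaves Mn³⁺ with 7 − 3 = 4 d electrons.
The d⁴ electrons fill as t₂g⁴ eg⁰.
Orbital CFSE = 4(-0.4) + 0(0.6) = -1.6Δ₀ = -1.6 × 407 = -651 kJ/mol.
Pairing penalty: 1 pair vs 0 in the high-spin reference → 1 extra × P = 203 kJ/mol.
Net CFSE = -651 + 203 = -448 kJ/mol.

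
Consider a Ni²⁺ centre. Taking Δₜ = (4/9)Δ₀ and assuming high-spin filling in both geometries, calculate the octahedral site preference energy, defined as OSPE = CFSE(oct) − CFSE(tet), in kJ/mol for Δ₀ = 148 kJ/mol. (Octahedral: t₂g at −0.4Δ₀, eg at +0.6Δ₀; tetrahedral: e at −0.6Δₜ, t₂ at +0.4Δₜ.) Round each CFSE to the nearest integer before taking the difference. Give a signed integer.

Ni sits in group 10; removing 2 electrons leaves Ni²⁺ with 10 − 2 = 8 d electrons.
In an octahedral site d⁸ (HS) is t2g^6 e_g^2, giving CFSE(oct) = -1.2Δ₀ = -178 kJ/mol.
Tetrahedral: e^4 t2^4, CFSE = 4(−0.6) + 4(+0.4) = -0.8Δₜ = -0.8 × (4/9) × 148 = -53 kJ/mol.
Subtracting, OSPE = -178 − (-53) = -125 kJ/mol.

-125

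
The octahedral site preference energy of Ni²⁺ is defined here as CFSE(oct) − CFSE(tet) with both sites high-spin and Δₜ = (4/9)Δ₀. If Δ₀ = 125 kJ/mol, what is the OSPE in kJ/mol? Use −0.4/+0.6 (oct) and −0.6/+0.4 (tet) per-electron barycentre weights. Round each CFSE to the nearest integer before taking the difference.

Ni sits in group 10; removing 2 electrons leaves Ni²⁺ with 10 − 2 = 8 d electrons.
In an octahedral site d⁸ (HS) is t₂g⁶ eg², giving CFSE(oct) = -1.2Δ₀ = -150 kJ/mol.
Tetrahedral: e⁴ t₂⁴, CFSE = 4(−0.6) + 4(+0.4) = -0.8Δₜ = -0.8 × (4/9) × 125 = -44 kJ/mol.
Subtracting, OSPE = -150 − (-44) = -106 kJ/mol.

-106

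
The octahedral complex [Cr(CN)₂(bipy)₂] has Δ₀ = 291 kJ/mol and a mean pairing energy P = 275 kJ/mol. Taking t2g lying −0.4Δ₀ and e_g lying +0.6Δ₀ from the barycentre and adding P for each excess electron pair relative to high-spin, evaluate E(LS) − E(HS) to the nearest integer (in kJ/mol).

-16

Ligand charges: 2×(-1) from CN⁻ and 2×(+0) from bipy sum to -2; with overall charge +0, Cr is +2.
Group 6 minus oxidation state +2 gives a d⁴ configuration for Cr²⁺.
High-spin: t2g^3 e_g^1, CFSE = -0.6Δ₀ = -175 kJ/mol.
Low-spin t2g^4 e_g^0 gives -1.6Δ₀ = -466 kJ/mol, but forming 1 extra pair costs 1P = 275 kJ/mol, so E(LS) = -466 + 275 = -191 kJ/mol.
E(LS) − E(HS) = -191 − (-175) = -16 kJ/mol.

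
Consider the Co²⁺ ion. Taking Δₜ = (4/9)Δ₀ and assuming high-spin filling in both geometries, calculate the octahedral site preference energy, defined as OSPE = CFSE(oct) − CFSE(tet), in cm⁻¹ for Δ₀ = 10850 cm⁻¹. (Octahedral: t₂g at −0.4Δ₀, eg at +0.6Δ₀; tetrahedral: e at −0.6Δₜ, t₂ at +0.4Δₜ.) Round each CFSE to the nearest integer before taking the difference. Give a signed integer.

-2893

Co is in group 9, so Co²⁺ is d⁷ (9 − 2 = 7).
In an octahedral site d⁷ (HS) is t₂g⁵ eg², giving CFSE(oct) = -0.8Δ₀ = -8680 cm⁻¹.
Tetrahedral e⁴ t₂³ gives -1.2Δₜ = -1.2 × (4/9) × 10850 = -5787 cm⁻¹.
OSPE = CFSE(oct) − CFSE(tet) = -8680 − (-5787) = -2893 cm⁻¹.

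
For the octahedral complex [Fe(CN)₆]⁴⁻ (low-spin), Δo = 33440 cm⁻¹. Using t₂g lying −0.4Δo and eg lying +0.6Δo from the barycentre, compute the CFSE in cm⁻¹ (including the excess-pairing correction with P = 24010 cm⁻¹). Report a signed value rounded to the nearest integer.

Each CN⁻ contributes -1; 6 × (-1) = -6. With overall charge -4, Fe is in the +2 oxidation state.
Fe sits in group 8; removing 2 electrons leaves Fe²⁺ with 8 − 2 = 6 d electrons.
Electron filling gives t₂g⁶ eg⁰.
CFSE(orbital) = 6×(-0.4Δo) + 0×(0.6Δo) = -2.4Δo; with Δo = 33440 cm⁻¹ that is -80256 cm⁻¹.
Pairing penalty: 3 pairs vs 1 in the high-spin reference → 2 extra × P = 48020 cm⁻¹.
Overall CFSE = -80256 + 48020 = -32236 cm⁻¹.

-32236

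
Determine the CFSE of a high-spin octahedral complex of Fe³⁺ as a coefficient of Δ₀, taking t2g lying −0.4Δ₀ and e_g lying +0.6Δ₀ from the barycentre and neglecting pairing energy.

Fe sits in group 8; removing 3 electrons leaves Fe³⁺ with 8 − 3 = 5 d electrons.
Configuration: t2g^3 e_g^2.
CFSE = 3(-0.4Δ₀) + 2(0.6Δ₀) = -1.2Δ₀ + 1.2Δ₀ = 0.0Δ₀.

0.0 Δ₀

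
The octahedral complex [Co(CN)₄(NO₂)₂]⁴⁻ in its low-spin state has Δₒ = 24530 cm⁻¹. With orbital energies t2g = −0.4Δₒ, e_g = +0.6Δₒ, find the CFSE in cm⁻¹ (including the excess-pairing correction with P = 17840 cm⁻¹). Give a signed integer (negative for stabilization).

-26314

Ligand charges: 4×(-1) from CN⁻ and 2×(-1) from NO₂⁻ sum to -6; with overall charge -4, Co is +2.
Co sits in group 9; removing 2 electrons leaves Co²⁺ with 9 − 2 = 7 d electrons.
The d⁷ electrons fill as t2g^6 e_g^1.
The orbital stabilization is -1.8Δₒ = -1.8 × 24530 = -44154 cm⁻¹.
Relative to high-spin t2g^5 e_g^2 (2 paired), the low-spin configuration has 1 additional pair, contributing +1 × 17840 = +17840 cm⁻¹.
Overall CFSE = -44154 + 17840 = -26314 cm⁻¹.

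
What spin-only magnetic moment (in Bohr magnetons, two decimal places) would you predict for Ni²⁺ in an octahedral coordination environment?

Ni sits in group 10; removing 2 electrons leaves Ni²⁺ with 10 − 2 = 8 d electrons.
Configuration: t2g^6 e_g^2 → 2 unpaired electrons.
μ(spin-only) = √[2(2+2)] = √8 ≈ 2.83 Bohr magnetons.

2.83 Bohr magnetons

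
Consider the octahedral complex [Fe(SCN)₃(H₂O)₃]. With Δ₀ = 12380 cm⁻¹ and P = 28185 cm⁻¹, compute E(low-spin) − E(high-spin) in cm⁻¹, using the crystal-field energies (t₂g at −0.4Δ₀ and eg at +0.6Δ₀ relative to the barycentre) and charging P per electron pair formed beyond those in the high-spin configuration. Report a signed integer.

31610

Ligand charges: 3×(-1) from SCN⁻ and 3×(+0) from H₂O sum to -3; with overall charge +0, Fe is +3.
Fe³⁺: group 8, so d-count = 8 − 3 = 5.
High-spin d⁵ fills as t₂g³ eg² with CFSE 3(−0.4) + 2(+0.6) = 0.0Δ₀ = 0 cm⁻¹.
Low-spin: t₂g⁵ eg⁰, orbital CFSE = -2.0Δ₀ = -24760 cm⁻¹; plus 2 excess pairs × P = +56370 cm⁻¹; total 31610 cm⁻¹.
The difference is 31610 − (0) = 31610 cm⁻¹, so high-spin lies lower.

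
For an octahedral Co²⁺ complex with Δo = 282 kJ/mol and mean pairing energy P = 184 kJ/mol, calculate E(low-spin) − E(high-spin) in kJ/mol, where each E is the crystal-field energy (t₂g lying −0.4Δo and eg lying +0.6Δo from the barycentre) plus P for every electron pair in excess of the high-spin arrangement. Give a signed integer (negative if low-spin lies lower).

-98

Co²⁺: group 9, so d-count = 9 − 2 = 7.
High-spin d⁷ fills as t₂g⁵ eg² with CFSE 5(−0.4) + 2(+0.6) = -0.8Δo = -226 kJ/mol.
Low-spin: t₂g⁶ eg¹, orbital CFSE = -1.8Δo = -508 kJ/mol; plus 1 excess pair × P = +184 kJ/mol; total -324 kJ/mol.
E(LS) − E(HS) = -324 − (-226) = -98 kJ/mol.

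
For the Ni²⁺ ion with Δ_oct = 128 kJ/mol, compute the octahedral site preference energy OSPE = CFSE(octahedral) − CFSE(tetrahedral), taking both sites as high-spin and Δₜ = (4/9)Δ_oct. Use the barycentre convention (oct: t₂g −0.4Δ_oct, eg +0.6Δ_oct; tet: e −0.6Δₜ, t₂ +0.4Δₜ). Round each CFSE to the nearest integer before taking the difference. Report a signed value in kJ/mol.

-108

Group 10 minus oxidation state +2 gives a d⁸ configuration for Ni²⁺.
In an octahedral site d⁸ (HS) is t₂g⁶ eg², giving CFSE(oct) = -1.2Δ_oct = -154 kJ/mol.
Tetrahedral: e⁴ t₂⁴, CFSE = 4(−0.6) + 4(+0.4) = -0.8Δₜ = -0.8 × (4/9) × 128 = -46 kJ/mol.
OSPE = CFSE(oct) − CFSE(tet) = -154 − (-46) = -108 kJ/mol.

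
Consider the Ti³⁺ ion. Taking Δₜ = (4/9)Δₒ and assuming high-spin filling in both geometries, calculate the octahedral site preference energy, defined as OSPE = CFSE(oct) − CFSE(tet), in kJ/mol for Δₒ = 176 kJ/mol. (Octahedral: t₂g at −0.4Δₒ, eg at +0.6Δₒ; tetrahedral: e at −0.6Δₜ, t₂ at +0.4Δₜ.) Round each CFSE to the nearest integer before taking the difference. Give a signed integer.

-23

Group 4 minus oxidation state +3 gives a d¹ configuration for Ti³⁺.
In an octahedral site d¹ (HS) is t2g^1 e_g^0, giving CFSE(oct) = -0.4Δₒ = -70 kJ/mol.
Tetrahedral: e^1 t2^0, CFSE = 1(−0.6) + 0(+0.4) = -0.6Δₜ = -0.6 × (4/9) × 176 = -47 kJ/mol.
Subtracting, OSPE = -70 − (-47) = -23 kJ/mol.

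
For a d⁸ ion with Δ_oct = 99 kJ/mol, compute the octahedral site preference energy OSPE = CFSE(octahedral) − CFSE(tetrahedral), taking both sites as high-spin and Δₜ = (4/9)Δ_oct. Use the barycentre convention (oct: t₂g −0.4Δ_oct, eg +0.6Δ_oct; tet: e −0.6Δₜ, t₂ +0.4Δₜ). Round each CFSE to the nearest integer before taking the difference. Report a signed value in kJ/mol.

-84

Octahedral (high-spin): t2g^6 e_g^2, CFSE = 6(−0.4) + 2(+0.6) = -1.2Δ_oct = -1.2 × 99 = -119 kJ/mol.
Tetrahedral: e^4 t2^4, CFSE = 4(−0.6) + 4(+0.4) = -0.8Δₜ = -0.8 × (4/9) × 99 = -35 kJ/mol.
OSPE = CFSE(oct) − CFSE(tet) = -119 − (-35) = -84 kJ/mol.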